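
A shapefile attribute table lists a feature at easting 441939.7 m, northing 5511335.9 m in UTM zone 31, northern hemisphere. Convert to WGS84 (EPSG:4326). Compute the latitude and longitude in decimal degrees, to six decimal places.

Zone 31N: λ₀ = 3°, k₀ = 0.9996, false easting 500000 m.
Meridian distance M = (N − FN)/k₀ = 5513541.3 m.
Inverse transverse Mercator on WGS84 gives φ = 49.75170025°, λ = 2.19400001°.

lat 49.751700°, lon 2.194000°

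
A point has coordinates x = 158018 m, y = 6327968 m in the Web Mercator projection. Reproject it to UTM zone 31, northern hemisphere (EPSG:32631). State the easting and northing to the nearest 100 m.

E 385100 m, N 5463300 m

Web Mercator inverse (R = 6378137 m) → φ = 49.31199977°, λ = 1.41949985°.
UTM 31N forward: E = 385124.185 m, N = 5463341.818 m.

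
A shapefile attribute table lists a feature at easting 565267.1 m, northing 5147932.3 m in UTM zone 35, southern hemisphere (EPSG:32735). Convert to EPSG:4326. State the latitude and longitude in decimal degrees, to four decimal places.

Zone 35S: λ₀ = 27°, k₀ = 0.9996, false easting 500000 m, false northing 10000000 m.
Meridian distance M = (N − FN)/k₀ = -4854009.3 m.
Inverse transverse Mercator on WGS84 gives φ = -43.81879960°, λ = 27.81159991°.

lat -43.8188°, lon 27.8116°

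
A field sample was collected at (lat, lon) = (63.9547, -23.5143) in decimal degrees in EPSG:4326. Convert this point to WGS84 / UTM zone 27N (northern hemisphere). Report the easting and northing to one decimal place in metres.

Zone 27 central meridian λ₀ = 6×27 − 183 = -21°; Δλ = -2.5143°.
Transverse Mercator on WGS84 with k₀ = 0.9996 gives E = 376845.363 m, N = 7094394.587 m.

E 376845.4 m, N 7094394.6 m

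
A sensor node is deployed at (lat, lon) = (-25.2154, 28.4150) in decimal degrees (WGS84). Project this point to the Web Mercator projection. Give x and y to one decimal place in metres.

Web Mercator is spherical with R = a = 6378137 m.
x = R·λ = 6378137 × 0.495935307 = 3163143.331 m.
y = R·ln tan(π/4 + φ/2) = 6378137 × -0.455027062 = -2902224.941 m.

x 3163143.3 m, y -2902224.9 m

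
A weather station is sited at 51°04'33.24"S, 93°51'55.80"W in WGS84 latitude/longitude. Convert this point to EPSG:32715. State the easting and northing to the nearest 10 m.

E 439370 m, N 4341380 m

Zone 15 central meridian λ₀ = 6×15 − 183 = -93°; Δλ = -0.8655°.
Transverse Mercator on WGS84 with k₀ = 0.9996 gives E = 439367.834 m, N = 4341378.403 m.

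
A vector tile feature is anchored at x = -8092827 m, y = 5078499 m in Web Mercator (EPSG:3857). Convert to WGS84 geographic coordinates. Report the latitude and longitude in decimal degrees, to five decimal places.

R = 6378137 m. λ = x/R = -72.69910186°.
φ = 2·arctan(exp(y/R)) − 90° = 2·arctan(2.21718) − 90° = 41.44699782°.

lat 41.44700°, lon -72.69910°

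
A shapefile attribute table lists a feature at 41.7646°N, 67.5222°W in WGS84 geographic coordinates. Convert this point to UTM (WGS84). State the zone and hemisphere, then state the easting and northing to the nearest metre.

Longitude -67.5222° lies in the 6° band [-72°, -66°), giving zone 19; latitude is north of the equator, so 19N.
Zone 19 central meridian λ₀ = 6×19 − 183 = -69°; Δλ = +1.4778°.
Transverse Mercator on WGS84 with k₀ = 0.9996 gives E = 622839.476 m, N = 4624695.864 m.

Zone 19N: E 622839 m, N 4624696 m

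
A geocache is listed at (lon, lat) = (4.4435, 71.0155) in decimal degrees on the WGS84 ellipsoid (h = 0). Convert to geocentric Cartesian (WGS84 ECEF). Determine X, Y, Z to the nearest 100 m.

WGS84: a = 6378137 m, e² = 0.006694380; N(φ) = a/√(1−e²sin²φ) = 6397312.660 m.
X = (N+h)·cosφ·cosλ = 2074869.441 m; Y = (N+h)·cosφ·sinλ = 161237.201 m; Z = (N(1−e²)+h)·sinφ = 6008844.585 m.

X 2074900 m, Y 161200 m, Z 6008800 m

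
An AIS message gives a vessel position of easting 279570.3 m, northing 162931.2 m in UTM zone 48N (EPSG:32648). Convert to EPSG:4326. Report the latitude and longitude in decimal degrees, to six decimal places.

lat 1.473200°, lon 103.018800°

Zone 48N: λ₀ = 105°, k₀ = 0.9996, false easting 500000 m.
Meridian distance M = (N − FN)/k₀ = 162996.4 m.
Inverse transverse Mercator on WGS84 gives φ = 1.47319969°, λ = 103.01880039°.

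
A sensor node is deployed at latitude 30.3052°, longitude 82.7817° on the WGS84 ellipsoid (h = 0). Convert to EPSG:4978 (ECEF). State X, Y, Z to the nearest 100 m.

X 692500 m, Y 5467600 m, Z 3199600 m

WGS84: a = 6378137 m, e² = 0.006694380; N(φ) = a/√(1−e²sin²φ) = 6383579.954 m.
X = (N+h)·cosφ·cosλ = 692490.669 m; Y = (N+h)·cosφ·sinλ = 5467583.358 m; Z = (N(1−e²)+h)·sinφ = 3199628.738 m.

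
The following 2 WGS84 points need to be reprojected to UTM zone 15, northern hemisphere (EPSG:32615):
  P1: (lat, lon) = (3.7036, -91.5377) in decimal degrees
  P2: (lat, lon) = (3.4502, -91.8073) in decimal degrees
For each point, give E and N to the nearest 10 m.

P1: E 662400 m, N 409500 m; P2: E 632490 m, N 381440 m

UTM zone 15N: λ₀ = -93°, k₀ = 0.9996.
P1 (3.7036°, -91.5377°) → (662397.423, 409498.685) m.
P2 (3.4502°, -91.8073°) → (632488.265, 381438.387) m.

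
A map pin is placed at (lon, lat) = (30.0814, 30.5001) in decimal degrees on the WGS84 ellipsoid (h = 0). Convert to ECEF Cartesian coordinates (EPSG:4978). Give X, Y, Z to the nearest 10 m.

X 4759510 m, Y 2756930 m, Z 3218260 m

WGS84: a = 6378137 m, e² = 0.006694380; N(φ) = a/√(1−e²sin²φ) = 6383643.513 m.
X = (N+h)·cosφ·cosλ = 4759511.599 m; Y = (N+h)·cosφ·sinλ = 2756928.482 m; Z = (N(1−e²)+h)·sinφ = 3218264.098 m.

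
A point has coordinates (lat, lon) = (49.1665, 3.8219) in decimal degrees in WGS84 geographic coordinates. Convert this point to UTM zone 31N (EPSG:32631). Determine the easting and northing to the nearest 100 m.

Zone 31 central meridian λ₀ = 6×31 − 183 = 3°; Δλ = +0.8219°.
Transverse Mercator on WGS84 with k₀ = 0.9996 gives E = 559914.908 m, N = 5446290.218 m.

E 559900 m, N 5446300 m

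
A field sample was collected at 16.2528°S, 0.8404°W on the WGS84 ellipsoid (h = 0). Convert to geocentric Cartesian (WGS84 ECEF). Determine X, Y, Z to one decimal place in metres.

WGS84: a = 6378137 m, e² = 0.006694380; N(φ) = a/√(1−e²sin²φ) = 6379809.924 m.
X = (N+h)·cosφ·cosλ = 6124189.490 m; Y = (N+h)·cosφ·sinλ = -89834.505 m; Z = (N(1−e²)+h)·sinφ = -1773602.054 m.

X 6124189.5 m, Y -89834.5 m, Z -1773602.1 m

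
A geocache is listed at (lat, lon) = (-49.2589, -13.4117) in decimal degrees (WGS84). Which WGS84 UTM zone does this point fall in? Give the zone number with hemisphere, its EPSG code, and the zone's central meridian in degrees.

Zone 28S (EPSG:32728), central meridian -15°

UTM zone = ⌊(λ + 180)/6⌋ + 1; -13.4117° ∈ [-18°, -12°) → zone 28.
Hemisphere: S (φ < 0).
Central meridian λ₀ = 6×28 − 183 = -15°.
EPSG code: 32728.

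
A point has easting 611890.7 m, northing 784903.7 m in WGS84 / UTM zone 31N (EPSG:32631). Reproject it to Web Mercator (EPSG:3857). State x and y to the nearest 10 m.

x 446750 m, y 792380 m

Unproject from UTM 31N (λ₀ = 3°) → φ = 7.09979981°, λ = 4.01319975°.
Web Mercator (R = 6378137 m): x = 446747.353 m, y = 792376.513 m.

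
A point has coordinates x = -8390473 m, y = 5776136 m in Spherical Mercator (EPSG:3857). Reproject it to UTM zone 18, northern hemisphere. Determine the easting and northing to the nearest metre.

E 471112 m, N 5091193 m

Web Mercator inverse (R = 6378137 m) → φ = 45.97370232°, λ = -75.37290137°.
UTM 18N forward: E = 471111.715 m, N = 5091193.240 m.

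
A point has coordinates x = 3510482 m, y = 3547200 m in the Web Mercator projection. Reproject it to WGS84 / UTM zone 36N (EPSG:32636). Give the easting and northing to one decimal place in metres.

E 359198.2 m, N 3357259.5 m

Web Mercator inverse (R = 6378137 m) → φ = 30.33900012°, λ = 31.53519635°.
UTM 36N forward: E = 359198.154 m, N = 3357259.536 m.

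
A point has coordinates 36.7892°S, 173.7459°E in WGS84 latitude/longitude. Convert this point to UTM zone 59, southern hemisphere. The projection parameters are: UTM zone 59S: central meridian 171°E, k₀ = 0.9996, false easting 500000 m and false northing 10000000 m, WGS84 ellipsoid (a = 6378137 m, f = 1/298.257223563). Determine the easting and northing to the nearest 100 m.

Zone 59 central meridian λ₀ = 6×59 − 183 = 171°; Δλ = +2.7459°.
Transverse Mercator on WGS84 with k₀ = 0.9996 gives E = 745018.936 m, N = 5924994.252 m.

E 745000 m, N 5925000 m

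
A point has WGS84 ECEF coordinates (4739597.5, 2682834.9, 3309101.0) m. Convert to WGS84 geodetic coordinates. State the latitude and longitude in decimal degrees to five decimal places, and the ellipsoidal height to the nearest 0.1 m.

λ = atan2(Y, X) = 29.51190013°; p = √(X²+Y²) = 5446226.9 m.
Bowring's method on WGS84 (a = 6378137 m, b = 6356752.314 m) gives φ = 31.45369973°, h = 368.405 m.

lat 31.45370°, lon 29.51190°, h 368.4 m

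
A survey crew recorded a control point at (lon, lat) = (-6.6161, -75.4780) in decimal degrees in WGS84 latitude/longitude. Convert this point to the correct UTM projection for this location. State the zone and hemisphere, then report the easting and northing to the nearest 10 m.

Longitude -6.6161° lies in the 6° band [-12°, -6°), giving zone 29; latitude is south of the equator, so 29S.
Zone 29 central meridian λ₀ = 6×29 − 183 = -9°; Δλ = +2.3839°.
Transverse Mercator on WGS84 with k₀ = 0.9996 gives E = 566709.306 m, N = 1621716.164 m.

Zone 29S: E 566710 m, N 1621720 m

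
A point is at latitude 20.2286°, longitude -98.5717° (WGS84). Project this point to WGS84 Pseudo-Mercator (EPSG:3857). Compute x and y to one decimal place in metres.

x -10972951.5 m, y 2300131.5 m

Web Mercator is spherical with R = a = 6378137 m.
x = R·λ = 6378137 × -1.720400714 = -10972951.451 m.
y = R·ln tan(π/4 + φ/2) = 6378137 × 0.360627482 = 2300131.489 m.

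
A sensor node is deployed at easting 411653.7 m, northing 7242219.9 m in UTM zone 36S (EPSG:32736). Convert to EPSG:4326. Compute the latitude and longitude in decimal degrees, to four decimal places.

Zone 36S: λ₀ = 33°, k₀ = 0.9996, false easting 500000 m, false northing 10000000 m.
Meridian distance M = (N − FN)/k₀ = -2758883.7 m.
Inverse transverse Mercator on WGS84 gives φ = -24.93269963°, λ = 32.12499961°.

lat -24.9327°, lon 32.1250°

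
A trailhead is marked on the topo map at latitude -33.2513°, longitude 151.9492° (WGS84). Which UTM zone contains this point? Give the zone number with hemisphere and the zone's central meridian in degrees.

UTM zone = ⌊(λ + 180)/6⌋ + 1; 151.9492° ∈ [150°, 156°) → zone 56.
Hemisphere: S (φ < 0).
Central meridian λ₀ = 6×56 − 183 = 153°.

Zone 56S, central meridian 153°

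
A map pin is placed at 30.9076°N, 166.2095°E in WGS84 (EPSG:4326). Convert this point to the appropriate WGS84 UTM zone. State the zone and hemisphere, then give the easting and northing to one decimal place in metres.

Zone 58N: E 615581.5 m, N 3419988.5 m

Longitude 166.2095° lies in the 6° band [162°, 168°), giving zone 58; latitude is north of the equator, so 58N.
Zone 58 central meridian λ₀ = 6×58 − 183 = 165°; Δλ = +1.2095°.
Transverse Mercator on WGS84 with k₀ = 0.9996 gives E = 615581.471 m, N = 3419988.457 m.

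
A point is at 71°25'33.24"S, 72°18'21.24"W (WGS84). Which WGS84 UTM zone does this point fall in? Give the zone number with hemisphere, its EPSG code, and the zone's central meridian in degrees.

Zone 18S (EPSG:32718), central meridian -75°

UTM zone = ⌊(λ + 180)/6⌋ + 1; -72.3059° ∈ [-78°, -72°) → zone 18.
Hemisphere: S (φ < 0).
Central meridian λ₀ = 6×18 − 183 = -75°.
EPSG code: 32718.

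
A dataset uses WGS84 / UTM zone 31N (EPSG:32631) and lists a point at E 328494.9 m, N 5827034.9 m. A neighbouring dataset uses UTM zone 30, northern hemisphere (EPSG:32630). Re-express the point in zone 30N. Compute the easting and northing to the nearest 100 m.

E 735100 m, N 5829700 m

UTM 31N → geographic: φ = 52.56629959°, λ = 0.46949954°.
UTM 30N (λ₀ = -3°) forward: E = 735128.365 m, N = 5829682.619 m.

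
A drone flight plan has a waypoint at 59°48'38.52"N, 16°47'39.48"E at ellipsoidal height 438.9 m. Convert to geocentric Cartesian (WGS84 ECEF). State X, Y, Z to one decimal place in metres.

X 3078422.6 m, Y 929096.4 m, Z 5490281.3 m

WGS84: a = 6378137 m, e² = 0.006694380; N(φ) = a/√(1−e²sin²φ) = 6394147.510 m.
X = (N+h)·cosφ·cosλ = 3078422.552 m; Y = (N+h)·cosφ·sinλ = 929096.406 m; Z = (N(1−e²)+h)·sinφ = 5490281.332 m.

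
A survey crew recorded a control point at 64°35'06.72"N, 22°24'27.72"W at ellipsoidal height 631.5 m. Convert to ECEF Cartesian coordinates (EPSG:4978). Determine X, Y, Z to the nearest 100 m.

WGS84: a = 6378137 m, e² = 0.006694380; N(φ) = a/√(1−e²sin²φ) = 6395625.354 m.
X = (N+h)·cosφ·cosλ = 2537804.543 m; Y = (N+h)·cosφ·sinλ = -1046406.570 m; Z = (N(1−e²)+h)·sinφ = 5738584.349 m.

X 2537800 m, Y -1046400 m, Z 5738600 m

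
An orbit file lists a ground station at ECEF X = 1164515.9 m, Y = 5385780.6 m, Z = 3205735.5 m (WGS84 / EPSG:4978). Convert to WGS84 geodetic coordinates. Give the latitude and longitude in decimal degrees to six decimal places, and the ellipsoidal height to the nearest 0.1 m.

lat 30.357400°, lon 77.799300°, h 2200.5 m

λ = atan2(Y, X) = 77.79929958°; p = √(X²+Y²) = 5510238.6 m.
Bowring's method on WGS84 (a = 6378137 m, b = 6356752.314 m) gives φ = 30.35739974°, h = 2200.457 m.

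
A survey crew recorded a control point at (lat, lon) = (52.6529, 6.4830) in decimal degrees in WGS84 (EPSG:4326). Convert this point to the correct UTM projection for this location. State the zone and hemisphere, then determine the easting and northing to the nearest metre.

Zone 32N: E 329746 m, N 5836633 m

Longitude 6.4830° lies in the 6° band [6°, 12°), giving zone 32; latitude is north of the equator, so 32N.
Zone 32 central meridian λ₀ = 6×32 − 183 = 9°; Δλ = -2.5170°.
Transverse Mercator on WGS84 with k₀ = 0.9996 gives E = 329746.093 m, N = 5836633.389 m.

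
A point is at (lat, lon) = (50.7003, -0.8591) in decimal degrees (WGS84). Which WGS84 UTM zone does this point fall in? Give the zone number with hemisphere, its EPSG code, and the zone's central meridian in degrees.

Zone 30N (EPSG:32630), central meridian -3°

UTM zone = ⌊(λ + 180)/6⌋ + 1; -0.8591° ∈ [-6°, 0°) → zone 30.
Hemisphere: N (φ ≥ 0).
Central meridian λ₀ = 6×30 − 183 = -3°.
EPSG code: 32630.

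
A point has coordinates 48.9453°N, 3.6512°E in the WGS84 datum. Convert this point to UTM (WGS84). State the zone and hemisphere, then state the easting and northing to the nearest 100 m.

Zone 31N: E 547700 m, N 5421600 m

Longitude 3.6512° lies in the 6° band [0°, 6°), giving zone 31; latitude is north of the equator, so 31N.
Zone 31 central meridian λ₀ = 6×31 − 183 = 3°; Δλ = +0.6512°.
Transverse Mercator on WGS84 with k₀ = 0.9996 gives E = 547682.409 m, N = 5421579.408 m.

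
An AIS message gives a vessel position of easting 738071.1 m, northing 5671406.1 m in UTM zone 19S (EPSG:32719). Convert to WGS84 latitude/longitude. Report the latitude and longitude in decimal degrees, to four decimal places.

lat -39.0740°, lon -66.2480°

Zone 19S: λ₀ = -69°, k₀ = 0.9996, false easting 500000 m, false northing 10000000 m.
Meridian distance M = (N − FN)/k₀ = -4330326.0 m.
Inverse transverse Mercator on WGS84 gives φ = -39.07400018°, λ = -66.24799979°.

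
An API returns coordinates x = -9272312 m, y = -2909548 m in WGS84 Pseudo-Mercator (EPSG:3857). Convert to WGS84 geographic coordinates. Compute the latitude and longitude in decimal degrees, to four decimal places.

R = 6378137 m. λ = x/R = -83.29459589°.
φ = 2·arctan(exp(y/R)) − 90° = 2·arctan(0.63370) − 90° = -25.27490119°.

lat -25.2749°, lon -83.2946°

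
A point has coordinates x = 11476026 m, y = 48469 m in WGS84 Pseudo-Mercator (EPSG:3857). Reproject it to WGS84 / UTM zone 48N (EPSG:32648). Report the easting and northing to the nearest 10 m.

Web Mercator inverse (R = 6378137 m) → φ = 0.43540024°, λ = 103.09089557°.
UTM 48N forward: E = 287530.988 m, N = 48151.725 m.

E 287530 m, N 48150 m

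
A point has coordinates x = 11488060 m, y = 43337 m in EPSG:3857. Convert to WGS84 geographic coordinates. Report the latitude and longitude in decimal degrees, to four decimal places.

lat 0.3893°, lon 103.1990°

R = 6378137 m. λ = x/R = 103.19899883°.
φ = 2·arctan(exp(y/R)) − 90° = 2·arctan(1.00682) − 90° = 0.38929990°.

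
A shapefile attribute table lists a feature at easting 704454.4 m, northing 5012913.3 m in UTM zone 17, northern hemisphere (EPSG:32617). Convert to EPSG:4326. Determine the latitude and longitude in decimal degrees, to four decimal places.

lat 45.2400°, lon -78.3950°

Zone 17N: λ₀ = -81°, k₀ = 0.9996, false easting 500000 m.
Meridian distance M = (N − FN)/k₀ = 5014919.3 m.
Inverse transverse Mercator on WGS84 gives φ = 45.23999982°, λ = -78.39500016°.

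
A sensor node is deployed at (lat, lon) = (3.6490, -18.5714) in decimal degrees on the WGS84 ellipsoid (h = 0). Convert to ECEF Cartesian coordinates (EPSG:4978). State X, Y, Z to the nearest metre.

WGS84: a = 6378137 m, e² = 0.006694380; N(φ) = a/√(1−e²sin²φ) = 6378223.477 m.
X = (N+h)·cosφ·cosλ = 6033836.005 m; Y = (N+h)·cosφ·sinλ = -2027257.734 m; Z = (N(1−e²)+h)·sinφ = 403218.296 m.

X 6033836 m, Y -2027258 m, Z 403218 m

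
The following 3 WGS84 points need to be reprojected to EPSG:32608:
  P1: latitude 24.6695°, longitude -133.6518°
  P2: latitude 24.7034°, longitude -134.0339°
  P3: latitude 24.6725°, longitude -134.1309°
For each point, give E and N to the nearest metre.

P1: E 636416 m, N 2729023 m; P2: E 597725 m, N 2732451 m; P3: E 587934 m, N 2728963 m

UTM zone 8N: λ₀ = -135°, k₀ = 0.9996.
P1 (24.6695°, -133.6518°) → (636416.395, 2729022.736) m.
P2 (24.7034°, -134.0339°) → (597724.635, 2732450.651) m.
P3 (24.6725°, -134.1309°) → (587933.880, 2728963.341) m.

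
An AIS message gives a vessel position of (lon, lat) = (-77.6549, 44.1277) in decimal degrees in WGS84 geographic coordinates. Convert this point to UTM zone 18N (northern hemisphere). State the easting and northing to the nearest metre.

E 287600 m, N 4889484 m

Zone 18 central meridian λ₀ = 6×18 − 183 = -75°; Δλ = -2.6549°.
Transverse Mercator on WGS84 with k₀ = 0.9996 gives E = 287600.396 m, N = 4889483.873 m.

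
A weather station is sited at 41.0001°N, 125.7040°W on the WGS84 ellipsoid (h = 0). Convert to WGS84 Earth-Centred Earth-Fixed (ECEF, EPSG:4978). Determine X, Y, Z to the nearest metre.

X -2813283 m, Y -3914520 m, Z 4162432 m

WGS84: a = 6378137 m, e² = 0.006694380; N(φ) = a/√(1−e²sin²φ) = 6387345.768 m.
X = (N+h)·cosφ·cosλ = -2813282.561 m; Y = (N+h)·cosφ·sinλ = -3914520.242 m; Z = (N(1−e²)+h)·sinφ = 4162431.582 m.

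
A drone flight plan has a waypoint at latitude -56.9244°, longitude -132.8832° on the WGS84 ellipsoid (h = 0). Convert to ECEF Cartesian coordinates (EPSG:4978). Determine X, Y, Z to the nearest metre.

WGS84: a = 6378137 m, e² = 0.006694380; N(φ) = a/√(1−e²sin²φ) = 6393180.401 m.
X = (N+h)·cosφ·cosλ = -2374317.760 m; Y = (N+h)·cosφ·sinλ = -2556573.092 m; Z = (N(1−e²)+h)·sinφ = -5321310.260 m.

X -2374318 m, Y -2556573 m, Z -5321310 m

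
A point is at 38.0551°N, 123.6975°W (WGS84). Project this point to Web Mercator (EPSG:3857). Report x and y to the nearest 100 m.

Web Mercator is spherical with R = a = 6378137 m.
x = R·λ = 6378137 × -2.158928651 = -13769942.712 m.
y = R·ln tan(π/4 + φ/2) = 6378137 × 0.719208841 = 4587212.522 m.

x -13769900 m, y 4587200 m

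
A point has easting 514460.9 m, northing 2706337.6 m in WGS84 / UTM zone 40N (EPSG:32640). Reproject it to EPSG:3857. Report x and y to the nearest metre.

Unproject from UTM 40N (λ₀ = 57°) → φ = 24.47060024°, λ = 57.14269988°.
Web Mercator (R = 6378137 m): x = 6361096.253 m, y = 2810858.553 m.

x 6361096 m, y 2810859 m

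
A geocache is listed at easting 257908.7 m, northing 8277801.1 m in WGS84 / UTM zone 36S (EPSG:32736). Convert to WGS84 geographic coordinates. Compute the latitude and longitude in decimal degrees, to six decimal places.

lat -15.565900°, lon 30.742600°

Zone 36S: λ₀ = 33°, k₀ = 0.9996, false easting 500000 m, false northing 10000000 m.
Meridian distance M = (N − FN)/k₀ = -1722888.1 m.
Inverse transverse Mercator on WGS84 gives φ = -15.56590034°, λ = 30.74260013°.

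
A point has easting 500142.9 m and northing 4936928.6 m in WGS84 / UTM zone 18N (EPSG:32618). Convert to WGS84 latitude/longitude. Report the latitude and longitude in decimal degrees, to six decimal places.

Zone 18N: λ₀ = -75°, k₀ = 0.9996, false easting 500000 m.
Meridian distance M = (N − FN)/k₀ = 4938904.2 m.
Inverse transverse Mercator on WGS84 gives φ = 44.58570000°, λ = -74.99819983°.

lat 44.585700°, lon -74.998200°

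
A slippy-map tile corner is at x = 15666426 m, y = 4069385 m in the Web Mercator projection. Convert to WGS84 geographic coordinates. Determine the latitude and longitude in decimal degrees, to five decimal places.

R = 6378137 m. λ = x/R = 140.73389923°.
φ = 2·arctan(exp(y/R)) − 90° = 2·arctan(1.89273) − 90° = 34.30169803°.

lat 34.30170°, lon 140.73390°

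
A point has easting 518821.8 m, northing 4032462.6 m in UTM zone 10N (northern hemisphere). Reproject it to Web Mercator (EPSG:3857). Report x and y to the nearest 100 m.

Unproject from UTM 10N (λ₀ = -123°) → φ = 36.43720014°, λ = -122.78999993°.
Web Mercator (R = 6378137 m): x = -13668920.266 m, y = 4360947.400 m.

x -13668900 m, y 4360900 m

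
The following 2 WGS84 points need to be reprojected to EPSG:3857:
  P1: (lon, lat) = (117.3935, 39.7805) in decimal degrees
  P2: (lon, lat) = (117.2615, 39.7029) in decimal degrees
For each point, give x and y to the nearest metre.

Web Mercator: x = R·λ, y = R·ln tan(π/4+φ/2), R = 6378137 m.
P1 (39.7805°, 117.3935°) → (13068184.642, 4834096.218) m.
P2 (39.7029°, 117.2615°) → (13053490.470, 4822861.979) m.

P1: x 13068185 m, y 4834096 m; P2: x 13053490 m, y 4822862 m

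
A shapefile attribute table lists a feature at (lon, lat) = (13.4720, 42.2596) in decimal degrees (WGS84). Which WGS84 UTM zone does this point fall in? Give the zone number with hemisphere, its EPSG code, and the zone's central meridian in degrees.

Zone 33N (EPSG:32633), central meridian 15°

UTM zone = ⌊(λ + 180)/6⌋ + 1; 13.4720° ∈ [12°, 18°) → zone 33.
Hemisphere: N (φ ≥ 0).
Central meridian λ₀ = 6×33 − 183 = 15°.
EPSG code: 32633.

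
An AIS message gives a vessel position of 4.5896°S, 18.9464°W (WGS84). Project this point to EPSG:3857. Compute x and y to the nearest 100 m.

x -2109100 m, y -511500 m

Web Mercator is spherical with R = a = 6378137 m.
x = R·λ = 6378137 × -0.330677061 = -2109103.600 m.
y = R·ln tan(π/4 + φ/2) = 6378137 × -0.080189434 = -511459.199 m.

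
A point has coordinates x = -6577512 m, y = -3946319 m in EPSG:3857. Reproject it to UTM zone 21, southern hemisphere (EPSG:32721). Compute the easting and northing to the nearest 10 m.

E 305890 m, N 6304250 m

Web Mercator inverse (R = 6378137 m) → φ = -33.38350369°, λ = -59.08679561°.
UTM 21S forward: E = 305890.907 m, N = 6304250.944 m.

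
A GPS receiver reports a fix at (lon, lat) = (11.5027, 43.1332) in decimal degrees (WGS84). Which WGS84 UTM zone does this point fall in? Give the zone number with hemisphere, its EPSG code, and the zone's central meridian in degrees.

Zone 32N (EPSG:32632), central meridian 9°

UTM zone = ⌊(λ + 180)/6⌋ + 1; 11.5027° ∈ [6°, 12°) → zone 32.
Hemisphere: N (φ ≥ 0).
Central meridian λ₀ = 6×32 − 183 = 9°.
EPSG code: 32632.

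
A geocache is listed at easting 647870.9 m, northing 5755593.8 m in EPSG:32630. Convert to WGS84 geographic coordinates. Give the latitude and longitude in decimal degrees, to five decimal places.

Zone 30N: λ₀ = -3°, k₀ = 0.9996, false easting 500000 m.
Meridian distance M = (N − FN)/k₀ = 5757897.0 m.
Inverse transverse Mercator on WGS84 gives φ = 51.93139960°, λ = -0.84919984°.

lat 51.93140°, lon -0.84920°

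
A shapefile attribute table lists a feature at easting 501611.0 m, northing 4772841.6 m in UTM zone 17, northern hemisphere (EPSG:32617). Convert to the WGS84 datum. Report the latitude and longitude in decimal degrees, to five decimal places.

Zone 17N: λ₀ = -81°, k₀ = 0.9996, false easting 500000 m.
Meridian distance M = (N − FN)/k₀ = 4774751.5 m.
Inverse transverse Mercator on WGS84 gives φ = 43.10829972°, λ = -80.98020034°.

lat 43.10830°, lon -80.98020°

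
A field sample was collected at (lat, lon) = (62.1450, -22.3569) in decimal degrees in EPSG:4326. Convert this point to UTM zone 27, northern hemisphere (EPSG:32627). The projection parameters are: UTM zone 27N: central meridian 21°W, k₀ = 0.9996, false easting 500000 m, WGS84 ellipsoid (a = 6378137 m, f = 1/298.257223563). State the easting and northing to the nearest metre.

E 429271 m, N 6891074 m

Zone 27 central meridian λ₀ = 6×27 − 183 = -21°; Δλ = -1.3569°.
Transverse Mercator on WGS84 with k₀ = 0.9996 gives E = 429270.982 m, N = 6891073.988 m.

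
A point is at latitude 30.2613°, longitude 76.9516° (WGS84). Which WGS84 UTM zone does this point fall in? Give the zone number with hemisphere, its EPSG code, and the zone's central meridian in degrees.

Zone 43N (EPSG:32643), central meridian 75°

UTM zone = ⌊(λ + 180)/6⌋ + 1; 76.9516° ∈ [72°, 78°) → zone 43.
Hemisphere: N (φ ≥ 0).
Central meridian λ₀ = 6×43 − 183 = 75°.
EPSG code: 32643.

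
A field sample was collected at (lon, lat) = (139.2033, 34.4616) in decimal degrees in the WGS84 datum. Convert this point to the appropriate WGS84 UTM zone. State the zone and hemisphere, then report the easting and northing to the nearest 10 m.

Zone 54N: E 334970 m, N 3814800 m

Longitude 139.2033° lies in the 6° band [138°, 144°), giving zone 54; latitude is north of the equator, so 54N.
Zone 54 central meridian λ₀ = 6×54 − 183 = 141°; Δλ = -1.7967°.
Transverse Mercator on WGS84 with k₀ = 0.9996 gives E = 334971.708 m, N = 3814803.634 m.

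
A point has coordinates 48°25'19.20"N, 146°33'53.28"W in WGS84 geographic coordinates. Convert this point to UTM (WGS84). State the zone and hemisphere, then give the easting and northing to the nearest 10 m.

Longitude -146.5648° lies in the 6° band [-150°, -144°), giving zone 6; latitude is north of the equator, so 6N.
Zone 6 central meridian λ₀ = 6×6 − 183 = -147°; Δλ = +0.4352°.
Transverse Mercator on WGS84 with k₀ = 0.9996 gives E = 532198.286 m, N = 5363296.978 m.

Zone 6N: E 532200 m, N 5363300 m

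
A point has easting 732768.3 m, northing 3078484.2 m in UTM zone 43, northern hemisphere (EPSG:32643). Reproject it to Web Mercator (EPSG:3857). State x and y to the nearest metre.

x 8611999 m, y 3225141 m

Unproject from UTM 43N (λ₀ = 75°) → φ = 27.81080038°, λ = 77.36289969°.
Web Mercator (R = 6378137 m): x = 8611998.600 m, y = 3225140.920 m.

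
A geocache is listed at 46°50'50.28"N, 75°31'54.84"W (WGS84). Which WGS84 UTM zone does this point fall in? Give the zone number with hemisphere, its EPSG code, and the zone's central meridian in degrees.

UTM zone = ⌊(λ + 180)/6⌋ + 1; -75.5319° ∈ [-78°, -72°) → zone 18.
Hemisphere: N (φ ≥ 0).
Central meridian λ₀ = 6×18 − 183 = -75°.
EPSG code: 32618.

Zone 18N (EPSG:32618), central meridian -75°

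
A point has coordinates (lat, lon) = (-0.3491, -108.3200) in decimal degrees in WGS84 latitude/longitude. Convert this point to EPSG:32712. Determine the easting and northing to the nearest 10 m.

E 798320 m, N 9961370 m

Zone 12 central meridian λ₀ = 6×12 − 183 = -111°; Δλ = +2.6800°.
Transverse Mercator on WGS84 with k₀ = 0.9996 gives E = 798320.930 m, N = 9961371.423 m.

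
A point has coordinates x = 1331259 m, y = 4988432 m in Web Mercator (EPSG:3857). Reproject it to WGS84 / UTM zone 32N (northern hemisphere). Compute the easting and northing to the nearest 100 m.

E 749500 m, N 4525000 m

Web Mercator inverse (R = 6378137 m) → φ = 40.83770106°, λ = 11.95890307°.
UTM 32N forward: E = 749473.951 m, N = 4524954.992 m.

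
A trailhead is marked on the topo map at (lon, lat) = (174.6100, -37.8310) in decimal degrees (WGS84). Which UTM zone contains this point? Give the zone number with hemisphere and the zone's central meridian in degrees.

Zone 60S, central meridian 177°

UTM zone = ⌊(λ + 180)/6⌋ + 1; 174.6100° ∈ [174°, 180°) → zone 60.
Hemisphere: S (φ < 0).
Central meridian λ₀ = 6×60 − 183 = 177°.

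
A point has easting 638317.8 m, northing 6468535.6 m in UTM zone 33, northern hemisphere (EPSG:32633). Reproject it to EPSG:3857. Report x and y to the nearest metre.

x 1932785 m, y 8038213 m

Unproject from UTM 33N (λ₀ = 15°) → φ = 58.33589970°, λ = 17.36249979°.
Web Mercator (R = 6378137 m): x = 1932784.635 m, y = 8038213.077 m.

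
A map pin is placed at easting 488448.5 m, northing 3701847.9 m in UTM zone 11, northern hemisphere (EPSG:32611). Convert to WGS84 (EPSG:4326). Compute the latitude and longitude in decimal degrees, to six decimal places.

lat 33.456000°, lon -117.124300°

Zone 11N: λ₀ = -117°, k₀ = 0.9996, false easting 500000 m.
Meridian distance M = (N − FN)/k₀ = 3703329.2 m.
Inverse transverse Mercator on WGS84 gives φ = 33.45599992°, λ = -117.12430007°.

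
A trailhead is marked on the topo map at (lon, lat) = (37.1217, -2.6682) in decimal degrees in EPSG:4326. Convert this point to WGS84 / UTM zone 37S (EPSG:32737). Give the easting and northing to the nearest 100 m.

E 291200 m, N 9704900 m

Zone 37 central meridian λ₀ = 6×37 − 183 = 39°; Δλ = -1.8783°.
Transverse Mercator on WGS84 with k₀ = 0.9996 gives E = 291179.820 m, N = 9704922.208 m.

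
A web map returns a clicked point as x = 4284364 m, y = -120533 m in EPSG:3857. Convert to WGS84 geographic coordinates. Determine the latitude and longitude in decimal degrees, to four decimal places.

R = 6378137 m. λ = x/R = 38.48709664°.
φ = 2·arctan(exp(y/R)) − 90° = 2·arctan(0.98128) − 90° = -1.08270192°.

lat -1.0827°, lon 38.4871°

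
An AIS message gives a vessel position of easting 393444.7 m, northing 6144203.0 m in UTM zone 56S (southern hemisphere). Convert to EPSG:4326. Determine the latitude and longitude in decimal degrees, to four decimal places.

lat -34.8389°, lon 151.8346°

Zone 56S: λ₀ = 153°, k₀ = 0.9996, false easting 500000 m, false northing 10000000 m.
Meridian distance M = (N − FN)/k₀ = -3857339.9 m.
Inverse transverse Mercator on WGS84 gives φ = -34.83889960°, λ = 151.83459955°.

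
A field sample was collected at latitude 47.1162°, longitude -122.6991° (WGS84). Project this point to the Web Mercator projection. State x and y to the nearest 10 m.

x -13658800 m, y 5961060 m

Web Mercator is spherical with R = a = 6378137 m.
x = R·λ = 6378137 × -2.141503284 = -13658801.333 m.
y = R·ln tan(π/4 + φ/2) = 6378137 × 0.934608576 = 5961061.538 m.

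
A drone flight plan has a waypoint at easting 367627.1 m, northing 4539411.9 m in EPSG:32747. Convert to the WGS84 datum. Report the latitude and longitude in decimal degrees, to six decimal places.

lat -49.283700°, lon 97.179801°

Zone 47S: λ₀ = 99°, k₀ = 0.9996, false easting 500000 m, false northing 10000000 m.
Meridian distance M = (N − FN)/k₀ = -5462773.2 m.
Inverse transverse Mercator on WGS84 gives φ = -49.28370011°, λ = 97.17980058°.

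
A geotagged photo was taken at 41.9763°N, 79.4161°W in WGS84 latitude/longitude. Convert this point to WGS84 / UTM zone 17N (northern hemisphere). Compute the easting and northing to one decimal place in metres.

Zone 17 central meridian λ₀ = 6×17 − 183 = -81°; Δλ = +1.5839°.
Transverse Mercator on WGS84 with k₀ = 0.9996 gives E = 631225.287 m, N = 4648358.131 m.

E 631225.3 m, N 4648358.1 m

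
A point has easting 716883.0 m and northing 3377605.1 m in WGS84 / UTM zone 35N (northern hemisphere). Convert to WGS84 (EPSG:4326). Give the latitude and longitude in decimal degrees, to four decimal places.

Zone 35N: λ₀ = 27°, k₀ = 0.9996, false easting 500000 m.
Meridian distance M = (N − FN)/k₀ = 3378956.7 m.
Inverse transverse Mercator on WGS84 gives φ = 30.51119965°, λ = 29.26010012°.

lat 30.5112°, lon 29.2601°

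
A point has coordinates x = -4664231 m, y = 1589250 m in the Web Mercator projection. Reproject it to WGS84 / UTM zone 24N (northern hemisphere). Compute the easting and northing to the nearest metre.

Web Mercator inverse (R = 6378137 m) → φ = 14.13099883°, λ = -41.89949996°.
UTM 24N forward: E = 186940.422 m, N = 1564149.321 m.

E 186940 m, N 1564149 m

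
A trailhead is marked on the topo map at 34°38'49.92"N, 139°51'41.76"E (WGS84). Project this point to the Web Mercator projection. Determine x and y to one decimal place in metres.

Web Mercator is spherical with R = a = 6378137 m.
x = R·λ = 6378137 × 2.441045417 = 15569322.094 m.
y = R·ln tan(π/4 + φ/2) = 6378137 × 0.645335745 = 4116039.792 m.

x 15569322.1 m, y 4116039.8 m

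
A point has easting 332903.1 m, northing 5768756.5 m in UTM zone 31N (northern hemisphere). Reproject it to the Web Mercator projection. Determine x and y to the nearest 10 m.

Unproject from UTM 31N (λ₀ = 3°) → φ = 52.04419959°, λ = 0.56339997°.
Web Mercator (R = 6378137 m): x = 62717.398 m, y = 6808121.256 m.

x 62720 m, y 6808120 m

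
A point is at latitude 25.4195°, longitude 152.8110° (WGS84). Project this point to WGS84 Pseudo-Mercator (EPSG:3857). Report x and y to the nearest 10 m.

Web Mercator is spherical with R = a = 6378137 m.
x = R·λ = 6378137 × 2.667055083 = 17010842.708 m.
y = R·ln tan(π/4 + φ/2) = 6378137 × 0.458967778 = 2927359.369 m.

x 17010840 m, y 2927360 m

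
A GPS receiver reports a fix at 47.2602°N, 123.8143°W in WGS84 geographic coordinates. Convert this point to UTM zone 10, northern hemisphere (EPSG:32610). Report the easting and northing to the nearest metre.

Zone 10 central meridian λ₀ = 6×10 − 183 = -123°; Δλ = -0.8143°.
Transverse Mercator on WGS84 with k₀ = 0.9996 gives E = 438393.724 m, N = 5234401.388 m.

E 438394 m, N 5234401 m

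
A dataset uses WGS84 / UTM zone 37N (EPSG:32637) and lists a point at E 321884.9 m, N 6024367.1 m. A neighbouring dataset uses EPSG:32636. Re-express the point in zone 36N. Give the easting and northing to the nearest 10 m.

E 711950 m, N 6025810 m

UTM 37N → geographic: φ = 54.33599983°, λ = 36.26030003°.
UTM 36N (λ₀ = 33°) forward: E = 711949.914 m, N = 6025807.752 m.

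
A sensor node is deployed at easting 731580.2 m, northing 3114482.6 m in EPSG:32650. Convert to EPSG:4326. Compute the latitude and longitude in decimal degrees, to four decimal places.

lat 28.1357°, lon 119.3579°

Zone 50N: λ₀ = 117°, k₀ = 0.9996, false easting 500000 m.
Meridian distance M = (N − FN)/k₀ = 3115728.9 m.
Inverse transverse Mercator on WGS84 gives φ = 28.13570025°, λ = 119.35790043°.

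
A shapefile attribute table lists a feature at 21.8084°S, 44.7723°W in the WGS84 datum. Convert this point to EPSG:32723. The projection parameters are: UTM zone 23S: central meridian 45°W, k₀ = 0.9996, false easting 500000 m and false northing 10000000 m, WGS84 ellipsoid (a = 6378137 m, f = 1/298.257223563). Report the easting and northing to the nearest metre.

Zone 23 central meridian λ₀ = 6×23 − 183 = -45°; Δλ = +0.2277°.
Transverse Mercator on WGS84 with k₀ = 0.9996 gives E = 523534.873 m, N = 7588362.856 m.

E 523535 m, N 7588363 m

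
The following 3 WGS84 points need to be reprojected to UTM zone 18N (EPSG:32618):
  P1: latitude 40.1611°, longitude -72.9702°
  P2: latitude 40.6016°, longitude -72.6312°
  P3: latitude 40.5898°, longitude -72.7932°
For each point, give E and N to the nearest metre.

P1: E 672861 m, N 4447613 m; P2: E 700423 m, N 4497230 m; P3: E 686748 m, N 4495563 m

UTM zone 18N: λ₀ = -75°, k₀ = 0.9996.
P1 (40.1611°, -72.9702°) → (672861.414, 4447613.217) m.
P2 (40.6016°, -72.6312°) → (700423.282, 4497229.549) m.
P3 (40.5898°, -72.7932°) → (686748.283, 4495563.175) m.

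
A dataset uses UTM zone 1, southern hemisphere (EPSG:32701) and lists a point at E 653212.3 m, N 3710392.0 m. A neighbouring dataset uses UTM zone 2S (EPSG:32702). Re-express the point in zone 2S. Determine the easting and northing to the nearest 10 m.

UTM 1S → geographic: φ = -56.72529981°, λ = -174.49599976°.
UTM 2S (λ₀ = -171°) forward: E = 286115.951 m, N = 3707733.592 m.

E 286120 m, N 3707730 m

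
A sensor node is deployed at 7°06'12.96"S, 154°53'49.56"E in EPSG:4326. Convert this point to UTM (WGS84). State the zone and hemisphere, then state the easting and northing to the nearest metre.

Longitude 154.8971° lies in the 6° band [150°, 156°), giving zone 56; latitude is south of the equator, so 56S.
Zone 56 central meridian λ₀ = 6×56 − 183 = 153°; Δλ = +1.8971°.
Transverse Mercator on WGS84 with k₀ = 0.9996 gives E = 709527.457 m, N = 9214369.406 m.

Zone 56S: E 709527 m, N 9214369 m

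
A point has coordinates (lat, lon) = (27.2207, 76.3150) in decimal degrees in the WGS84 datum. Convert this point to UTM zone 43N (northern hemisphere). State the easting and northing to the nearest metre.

E 630219 m, N 3011564 m

Zone 43 central meridian λ₀ = 6×43 − 183 = 75°; Δλ = +1.3150°.
Transverse Mercator on WGS84 with k₀ = 0.9996 gives E = 630219.001 m, N = 3011563.797 m.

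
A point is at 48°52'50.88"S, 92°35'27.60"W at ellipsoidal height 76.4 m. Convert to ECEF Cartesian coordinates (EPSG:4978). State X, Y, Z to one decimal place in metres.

X -189977.6 m, Y -4198184.3 m, Z -4781909.1 m

WGS84: a = 6378137 m, e² = 0.006694380; N(φ) = a/√(1−e²sin²φ) = 6390287.648 m.
X = (N+h)·cosφ·cosλ = -189977.631 m; Y = (N+h)·cosφ·sinλ = -4198184.338 m; Z = (N(1−e²)+h)·sinφ = -4781909.142 m.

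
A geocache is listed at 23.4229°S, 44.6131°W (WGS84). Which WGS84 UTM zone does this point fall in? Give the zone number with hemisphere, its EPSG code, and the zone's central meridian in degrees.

UTM zone = ⌊(λ + 180)/6⌋ + 1; -44.6131° ∈ [-48°, -42°) → zone 23.
Hemisphere: S (φ < 0).
Central meridian λ₀ = 6×23 − 183 = -45°.
EPSG code: 32723.

Zone 23S (EPSG:32723), central meridian -45°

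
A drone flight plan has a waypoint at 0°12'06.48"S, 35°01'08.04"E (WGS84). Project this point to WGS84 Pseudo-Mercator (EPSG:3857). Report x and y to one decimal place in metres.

Web Mercator is spherical with R = a = 6378137 m.
x = R·λ = 6378137 × 0.611195105 = 3898286.116 m.
y = R·ln tan(π/4 + φ/2) = 6378137 × -0.003522082 = -22464.320 m.

x 3898286.1 m, y -22464.3 m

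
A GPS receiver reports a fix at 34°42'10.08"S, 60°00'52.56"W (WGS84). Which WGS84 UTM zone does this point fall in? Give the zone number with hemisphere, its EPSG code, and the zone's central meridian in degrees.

UTM zone = ⌊(λ + 180)/6⌋ + 1; -60.0146° ∈ [-66°, -60°) → zone 20.
Hemisphere: S (φ < 0).
Central meridian λ₀ = 6×20 − 183 = -63°.
EPSG code: 32720.

Zone 20S (EPSG:32720), central meridian -63°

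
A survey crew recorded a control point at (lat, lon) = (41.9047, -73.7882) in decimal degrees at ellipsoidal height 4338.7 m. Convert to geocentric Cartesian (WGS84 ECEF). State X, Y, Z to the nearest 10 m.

WGS84: a = 6378137 m, e² = 0.006694380; N(φ) = a/√(1−e²sin²φ) = 6387681.711 m.
X = (N+h)·cosφ·cosλ = 1328186.449 m; Y = (N+h)·cosφ·sinλ = -4568135.943 m; Z = (N(1−e²)+h)·sinφ = 4240629.406 m.

X 1328190 m, Y -4568140 m, Z 4240630 m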